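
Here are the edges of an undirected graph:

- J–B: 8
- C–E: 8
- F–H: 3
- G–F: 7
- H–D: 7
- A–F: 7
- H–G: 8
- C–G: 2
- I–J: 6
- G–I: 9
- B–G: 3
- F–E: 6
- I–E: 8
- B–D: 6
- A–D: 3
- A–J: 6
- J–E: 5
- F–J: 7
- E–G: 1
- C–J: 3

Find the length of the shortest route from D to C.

11

Enumerating some paths:
D - H - G - C: 7+8+2 = 17
D - B - G - C: 6+3+2 = 11
D - A - J - C: 3+6+3 = 12
The minimum is 11 via D - B - G - C.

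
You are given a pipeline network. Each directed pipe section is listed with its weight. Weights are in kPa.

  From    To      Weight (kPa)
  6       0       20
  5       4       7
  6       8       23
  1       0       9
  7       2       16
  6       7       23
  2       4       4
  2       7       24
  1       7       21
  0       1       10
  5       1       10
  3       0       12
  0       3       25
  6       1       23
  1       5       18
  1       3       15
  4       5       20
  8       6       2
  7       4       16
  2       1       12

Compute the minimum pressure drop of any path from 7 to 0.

Enumerating some paths:
7–4–5–1–0: 16+20+10+9 = 55
7–2–1–3–0: 16+12+15+12 = 55
7–2–1–0: 16+12+9 = 37
7–2–4–5–1–0: 16+4+20+10+9 = 59
The minimum is 37 kPa via 7–2–1–0.

37 kPa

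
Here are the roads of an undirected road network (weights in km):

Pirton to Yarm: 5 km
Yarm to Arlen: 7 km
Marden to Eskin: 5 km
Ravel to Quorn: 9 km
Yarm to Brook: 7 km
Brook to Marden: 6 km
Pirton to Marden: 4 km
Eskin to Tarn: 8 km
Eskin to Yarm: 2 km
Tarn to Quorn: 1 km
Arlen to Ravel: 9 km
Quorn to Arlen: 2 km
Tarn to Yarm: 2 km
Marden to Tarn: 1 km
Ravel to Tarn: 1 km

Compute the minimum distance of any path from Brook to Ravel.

Enumerating some paths:
Brook–Yarm–Tarn–Ravel: 7+2+1 = 10
Brook–Marden–Tarn–Ravel: 6+1+1 = 8
Brook–Marden–Eskin–Yarm–Tarn–Ravel: 6+5+2+2+1 = 16
The minimum is 8 km via Brook–Marden–Tarn–Ravel.

8 km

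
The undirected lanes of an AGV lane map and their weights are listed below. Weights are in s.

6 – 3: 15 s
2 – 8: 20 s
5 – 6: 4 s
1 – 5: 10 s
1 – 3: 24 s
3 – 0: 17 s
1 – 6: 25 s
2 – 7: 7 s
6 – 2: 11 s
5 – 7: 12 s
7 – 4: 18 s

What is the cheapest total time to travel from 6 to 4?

34 s

Enumerating some paths:
6–5–7–4: 4+12+18 = 34
6–2–7–4: 11+7+18 = 36
The minimum is 34 s via 6–5–7–4.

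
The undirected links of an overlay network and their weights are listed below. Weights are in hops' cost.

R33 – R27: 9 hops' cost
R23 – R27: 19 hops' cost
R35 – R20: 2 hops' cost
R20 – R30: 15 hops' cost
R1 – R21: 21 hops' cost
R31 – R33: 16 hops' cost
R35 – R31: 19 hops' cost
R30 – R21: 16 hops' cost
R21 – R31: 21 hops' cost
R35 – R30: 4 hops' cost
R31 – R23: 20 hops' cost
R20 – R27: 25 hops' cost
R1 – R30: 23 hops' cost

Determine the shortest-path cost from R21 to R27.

Running Dijkstra from R21:
R21: 0
R30: 16  (via R21)
R35: 20  (via R30)
R1: 21  (via R21)
R31: 21  (via R21)
R20: 22  (via R35)
R33: 37  (via R31)
R23: 41  (via R31)
R27: 46  (via R33)
Shortest route: R21 → R31 → R33 → R27 = 46 hops' cost.

46 hops' cost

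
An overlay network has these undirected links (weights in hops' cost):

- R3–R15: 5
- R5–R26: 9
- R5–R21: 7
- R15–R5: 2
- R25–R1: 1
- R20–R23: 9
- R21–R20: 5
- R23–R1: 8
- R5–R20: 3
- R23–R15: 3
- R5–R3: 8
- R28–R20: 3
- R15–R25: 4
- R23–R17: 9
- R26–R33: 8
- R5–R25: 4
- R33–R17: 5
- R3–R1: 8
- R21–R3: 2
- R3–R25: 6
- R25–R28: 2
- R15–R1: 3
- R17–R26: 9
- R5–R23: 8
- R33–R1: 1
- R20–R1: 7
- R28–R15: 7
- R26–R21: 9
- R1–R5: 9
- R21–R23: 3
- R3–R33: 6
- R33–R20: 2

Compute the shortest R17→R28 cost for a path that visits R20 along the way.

Shortest R17→R20: R17–R33–R20 = 7
Shortest R20→R28: R20–R28 = 3
Total via R20: 7 + 3 = 10 hops' cost.

10 hops' cost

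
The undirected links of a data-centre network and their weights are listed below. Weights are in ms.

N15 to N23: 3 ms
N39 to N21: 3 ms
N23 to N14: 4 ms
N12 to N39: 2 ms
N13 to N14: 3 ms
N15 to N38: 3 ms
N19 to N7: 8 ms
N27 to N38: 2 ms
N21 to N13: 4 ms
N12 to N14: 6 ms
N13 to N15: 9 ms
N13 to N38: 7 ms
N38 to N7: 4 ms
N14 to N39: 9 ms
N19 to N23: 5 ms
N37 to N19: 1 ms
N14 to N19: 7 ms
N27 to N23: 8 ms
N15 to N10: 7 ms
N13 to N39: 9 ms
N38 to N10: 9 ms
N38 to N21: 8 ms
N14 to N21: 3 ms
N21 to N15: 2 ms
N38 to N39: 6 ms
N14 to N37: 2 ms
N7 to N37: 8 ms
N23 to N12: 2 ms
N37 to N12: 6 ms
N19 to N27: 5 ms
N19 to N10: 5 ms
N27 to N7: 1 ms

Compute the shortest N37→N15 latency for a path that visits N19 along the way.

Shortest N37→N19: N37 → N19 = 1
Best N19 to N15: N19 → N23 → N15 costing 8
Total via N19: 1 + 8 = 9 ms.

9 ms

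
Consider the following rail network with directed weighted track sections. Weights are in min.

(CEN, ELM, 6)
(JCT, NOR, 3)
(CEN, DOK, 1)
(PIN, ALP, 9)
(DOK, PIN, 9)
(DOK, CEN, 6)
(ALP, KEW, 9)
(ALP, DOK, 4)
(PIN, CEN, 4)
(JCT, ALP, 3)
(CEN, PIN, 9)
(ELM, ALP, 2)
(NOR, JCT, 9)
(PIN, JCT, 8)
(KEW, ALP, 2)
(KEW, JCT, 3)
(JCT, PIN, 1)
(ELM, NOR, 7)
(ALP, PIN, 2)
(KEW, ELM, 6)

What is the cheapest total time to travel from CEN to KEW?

17 min

Candidate routes:
CEN - PIN - ALP - KEW: 9+9+9 = 27
CEN - ELM - ALP - KEW: 6+2+9 = 17
The minimum is 17 min via CEN - ELM - ALP - KEW.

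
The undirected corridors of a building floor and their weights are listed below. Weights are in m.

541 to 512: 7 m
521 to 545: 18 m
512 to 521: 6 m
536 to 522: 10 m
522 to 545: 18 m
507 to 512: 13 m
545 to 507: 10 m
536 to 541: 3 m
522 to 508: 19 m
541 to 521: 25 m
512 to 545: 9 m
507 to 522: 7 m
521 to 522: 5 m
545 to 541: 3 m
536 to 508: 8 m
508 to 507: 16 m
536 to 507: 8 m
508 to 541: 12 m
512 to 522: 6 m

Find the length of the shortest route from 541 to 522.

13 m

Shortest distances from 541:
541: 0
536: 3  (via 541)
545: 3  (via 541)
512: 7  (via 541)
507: 11  (via 536)
508: 11  (via 536)
522: 13  (via 536)
Shortest route: 541–536–522 = 13 m.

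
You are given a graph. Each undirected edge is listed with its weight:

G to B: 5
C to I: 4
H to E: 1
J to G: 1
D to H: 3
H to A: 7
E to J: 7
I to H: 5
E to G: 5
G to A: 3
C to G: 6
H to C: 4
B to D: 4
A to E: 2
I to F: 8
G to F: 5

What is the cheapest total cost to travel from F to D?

14

Enumerating some paths:
F → I → H → D: 8+5+3 = 16
F → G → J → E → H → D: 5+1+7+1+3 = 17
F → G → B → D: 5+5+4 = 14
Cheapest is F → G → B → D at 14.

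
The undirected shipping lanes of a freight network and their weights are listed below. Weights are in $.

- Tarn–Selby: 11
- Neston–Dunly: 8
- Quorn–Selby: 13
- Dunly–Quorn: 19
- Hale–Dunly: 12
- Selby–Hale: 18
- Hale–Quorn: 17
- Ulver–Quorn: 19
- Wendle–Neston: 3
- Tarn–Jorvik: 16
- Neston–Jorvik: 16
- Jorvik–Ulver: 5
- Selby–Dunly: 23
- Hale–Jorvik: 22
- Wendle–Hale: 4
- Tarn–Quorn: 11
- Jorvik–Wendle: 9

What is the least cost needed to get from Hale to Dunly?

$12

Settle nodes by increasing distance from Hale:
Hale: 0
Wendle: 4  (via Hale)
Neston: 7  (via Wendle)
Dunly: 12  (via Hale)
Shortest route: Hale → Dunly = $12.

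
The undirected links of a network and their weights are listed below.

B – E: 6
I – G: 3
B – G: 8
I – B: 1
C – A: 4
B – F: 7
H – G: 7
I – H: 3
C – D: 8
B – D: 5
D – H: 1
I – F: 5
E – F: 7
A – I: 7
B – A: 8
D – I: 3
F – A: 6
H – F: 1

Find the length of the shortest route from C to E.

17

Shortest distances from C:
C: 0
A: 4  (via C)
D: 8  (via C)
H: 9  (via D)
F: 10  (via A)
I: 11  (via A)
B: 12  (via A)
G: 14  (via I)
E: 17  (via F)
Shortest route: C–A–F–E = 17.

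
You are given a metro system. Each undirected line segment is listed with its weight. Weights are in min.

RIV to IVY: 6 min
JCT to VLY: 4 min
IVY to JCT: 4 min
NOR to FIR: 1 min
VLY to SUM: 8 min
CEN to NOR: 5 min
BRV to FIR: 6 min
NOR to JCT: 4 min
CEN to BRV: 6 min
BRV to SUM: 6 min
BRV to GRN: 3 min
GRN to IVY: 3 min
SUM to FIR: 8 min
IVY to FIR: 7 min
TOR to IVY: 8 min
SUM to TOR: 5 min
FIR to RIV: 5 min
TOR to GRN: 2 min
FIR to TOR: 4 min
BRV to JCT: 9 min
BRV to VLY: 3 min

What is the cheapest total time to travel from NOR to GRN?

Settle nodes by increasing distance from NOR:
NOR: 0
FIR: 1  (via NOR)
JCT: 4  (via NOR)
CEN: 5  (via NOR)
TOR: 5  (via FIR)
RIV: 6  (via FIR)
GRN: 7  (via TOR)
Shortest route: NOR–FIR–TOR–GRN = 7 min.

7 min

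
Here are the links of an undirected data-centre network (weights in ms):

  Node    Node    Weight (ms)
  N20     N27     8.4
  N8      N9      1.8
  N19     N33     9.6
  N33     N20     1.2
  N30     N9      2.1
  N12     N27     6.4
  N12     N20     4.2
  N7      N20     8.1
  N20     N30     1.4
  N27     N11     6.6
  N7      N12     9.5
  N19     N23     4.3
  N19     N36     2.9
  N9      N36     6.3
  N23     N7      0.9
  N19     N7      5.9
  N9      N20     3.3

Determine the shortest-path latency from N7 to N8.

13.2 ms

Compare a few routes:
N7 - N20 - N30 - N9 - N8: 8.1+1.4+2.1+1.8 = 13.4
N7 - N20 - N9 - N8: 8.1+3.3+1.8 = 13.2
The minimum is 13.2 ms via N7 - N20 - N9 - N8.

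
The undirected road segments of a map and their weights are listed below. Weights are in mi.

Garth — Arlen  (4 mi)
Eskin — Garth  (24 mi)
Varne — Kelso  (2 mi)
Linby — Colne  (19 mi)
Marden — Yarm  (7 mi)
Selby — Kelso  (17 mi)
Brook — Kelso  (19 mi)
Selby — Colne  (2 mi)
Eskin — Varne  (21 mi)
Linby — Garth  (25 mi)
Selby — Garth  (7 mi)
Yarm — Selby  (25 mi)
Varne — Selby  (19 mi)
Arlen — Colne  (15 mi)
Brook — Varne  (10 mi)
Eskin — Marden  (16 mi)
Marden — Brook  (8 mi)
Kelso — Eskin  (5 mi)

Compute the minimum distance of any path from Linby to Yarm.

46 mi

Enumerating some paths:
Linby–Colne–Selby–Varne–Brook–Marden–Yarm: 19+2+19+10+8+7 = 65
Linby–Colne–Selby–Yarm: 19+2+25 = 46
Linby–Colne–Selby–Kelso–Varne–Brook–Marden–Yarm: 19+2+17+2+10+8+7 = 65
Linby–Garth–Selby–Yarm: 25+7+25 = 57
The minimum is 46 mi via Linby–Colne–Selby–Yarm.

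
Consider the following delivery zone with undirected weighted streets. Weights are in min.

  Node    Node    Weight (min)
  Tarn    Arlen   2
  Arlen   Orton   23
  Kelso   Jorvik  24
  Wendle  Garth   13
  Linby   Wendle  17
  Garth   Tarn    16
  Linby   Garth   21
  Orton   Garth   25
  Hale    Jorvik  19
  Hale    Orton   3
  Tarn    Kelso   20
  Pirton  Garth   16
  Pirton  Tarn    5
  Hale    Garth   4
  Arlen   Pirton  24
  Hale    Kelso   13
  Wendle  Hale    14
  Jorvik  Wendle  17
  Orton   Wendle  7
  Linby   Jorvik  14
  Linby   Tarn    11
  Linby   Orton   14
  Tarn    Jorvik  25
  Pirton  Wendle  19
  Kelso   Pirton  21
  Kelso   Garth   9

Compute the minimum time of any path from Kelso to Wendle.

22 min

Shortest distances from Kelso:
Kelso: 0
Garth: 9  (via Kelso)
Hale: 13  (via Kelso)
Orton: 16  (via Hale)
Tarn: 20  (via Kelso)
Pirton: 21  (via Kelso)
Wendle: 22  (via Garth)
Shortest route: Kelso → Garth → Wendle = 22 min.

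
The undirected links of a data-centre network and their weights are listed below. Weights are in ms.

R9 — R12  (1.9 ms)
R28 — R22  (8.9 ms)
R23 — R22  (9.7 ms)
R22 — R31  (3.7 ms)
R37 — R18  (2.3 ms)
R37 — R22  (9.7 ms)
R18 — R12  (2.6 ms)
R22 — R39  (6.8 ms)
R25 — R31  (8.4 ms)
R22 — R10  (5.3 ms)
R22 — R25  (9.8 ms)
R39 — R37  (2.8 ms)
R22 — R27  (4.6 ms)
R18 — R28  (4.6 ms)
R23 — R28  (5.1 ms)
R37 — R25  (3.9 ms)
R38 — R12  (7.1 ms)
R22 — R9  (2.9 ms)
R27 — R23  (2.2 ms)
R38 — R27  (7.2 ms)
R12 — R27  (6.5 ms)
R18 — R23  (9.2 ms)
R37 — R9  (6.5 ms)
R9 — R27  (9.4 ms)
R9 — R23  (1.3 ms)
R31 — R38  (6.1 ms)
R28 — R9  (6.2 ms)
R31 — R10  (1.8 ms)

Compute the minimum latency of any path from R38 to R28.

14.3 ms

Candidate routes:
R38 - R12 - R18 - R28: 7.1+2.6+4.6 = 14.3
R38 - R12 - R9 - R28: 7.1+1.9+6.2 = 15.2
R38 - R27 - R23 - R28: 7.2+2.2+5.1 = 14.5
R38 - R12 - R9 - R23 - R28: 7.1+1.9+1.3+5.1 = 15.4
Cheapest is R38 - R12 - R18 - R28 at 14.3 ms.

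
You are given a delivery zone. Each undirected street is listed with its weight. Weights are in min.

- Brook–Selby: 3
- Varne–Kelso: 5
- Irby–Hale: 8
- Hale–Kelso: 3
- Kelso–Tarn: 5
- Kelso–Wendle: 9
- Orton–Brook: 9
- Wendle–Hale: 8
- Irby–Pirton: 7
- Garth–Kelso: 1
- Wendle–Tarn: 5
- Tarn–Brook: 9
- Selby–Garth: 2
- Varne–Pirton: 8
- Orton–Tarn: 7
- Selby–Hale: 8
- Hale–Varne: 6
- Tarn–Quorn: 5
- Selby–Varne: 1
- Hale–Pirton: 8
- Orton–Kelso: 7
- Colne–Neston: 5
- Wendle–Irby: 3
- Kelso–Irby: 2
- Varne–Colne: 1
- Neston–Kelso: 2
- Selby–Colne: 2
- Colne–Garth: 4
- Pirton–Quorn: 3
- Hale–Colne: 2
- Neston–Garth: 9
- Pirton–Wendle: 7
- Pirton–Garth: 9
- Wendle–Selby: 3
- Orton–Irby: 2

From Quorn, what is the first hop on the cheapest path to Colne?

Compare a few routes:
Quorn - Pirton - Hale - Colne: 3+8+2 = 13
Quorn - Pirton - Varne - Selby - Colne: 3+8+1+2 = 14
Quorn - Pirton - Varne - Colne: 3+8+1 = 12
Cheapest is Quorn - Pirton - Varne - Colne at 12 min.
So from Quorn the first move is to Pirton.

Pirton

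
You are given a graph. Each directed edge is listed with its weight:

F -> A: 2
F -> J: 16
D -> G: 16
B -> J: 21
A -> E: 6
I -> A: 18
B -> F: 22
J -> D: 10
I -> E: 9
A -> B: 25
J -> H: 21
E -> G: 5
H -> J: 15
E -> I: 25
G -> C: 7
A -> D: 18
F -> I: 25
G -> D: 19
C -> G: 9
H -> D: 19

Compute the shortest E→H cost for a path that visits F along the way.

127

Shortest E→F: E → I → A → B → F = 90
Shortest F→H: F → J → H = 37
Total via F: 90 + 37 = 127.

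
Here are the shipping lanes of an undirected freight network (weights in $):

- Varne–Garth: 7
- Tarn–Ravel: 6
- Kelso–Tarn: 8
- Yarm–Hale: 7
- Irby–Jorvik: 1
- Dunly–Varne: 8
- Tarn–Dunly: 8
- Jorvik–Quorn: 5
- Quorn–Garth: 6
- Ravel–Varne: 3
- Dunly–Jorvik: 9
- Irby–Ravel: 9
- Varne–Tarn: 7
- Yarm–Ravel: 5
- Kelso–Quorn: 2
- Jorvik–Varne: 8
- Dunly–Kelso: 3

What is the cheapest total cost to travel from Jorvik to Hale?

Enumerating some paths:
Jorvik - Irby - Ravel - Yarm - Hale: 1+9+5+7 = 22
Jorvik - Varne - Ravel - Yarm - Hale: 8+3+5+7 = 23
Cheapest is Jorvik - Irby - Ravel - Yarm - Hale at $22.

$22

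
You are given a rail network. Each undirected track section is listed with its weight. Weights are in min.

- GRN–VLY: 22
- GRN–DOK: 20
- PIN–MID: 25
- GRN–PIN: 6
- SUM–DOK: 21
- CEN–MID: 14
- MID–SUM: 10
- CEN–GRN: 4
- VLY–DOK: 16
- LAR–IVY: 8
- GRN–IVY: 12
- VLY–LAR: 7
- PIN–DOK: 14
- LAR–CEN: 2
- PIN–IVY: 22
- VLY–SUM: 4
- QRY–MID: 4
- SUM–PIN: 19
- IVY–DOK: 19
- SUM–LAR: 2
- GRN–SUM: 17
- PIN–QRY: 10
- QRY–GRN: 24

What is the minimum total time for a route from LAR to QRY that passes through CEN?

Best LAR to CEN: LAR–CEN costing 2
Best CEN to QRY: CEN–MID–QRY costing 18
Total via CEN: 2 + 18 = 20 min.

20 min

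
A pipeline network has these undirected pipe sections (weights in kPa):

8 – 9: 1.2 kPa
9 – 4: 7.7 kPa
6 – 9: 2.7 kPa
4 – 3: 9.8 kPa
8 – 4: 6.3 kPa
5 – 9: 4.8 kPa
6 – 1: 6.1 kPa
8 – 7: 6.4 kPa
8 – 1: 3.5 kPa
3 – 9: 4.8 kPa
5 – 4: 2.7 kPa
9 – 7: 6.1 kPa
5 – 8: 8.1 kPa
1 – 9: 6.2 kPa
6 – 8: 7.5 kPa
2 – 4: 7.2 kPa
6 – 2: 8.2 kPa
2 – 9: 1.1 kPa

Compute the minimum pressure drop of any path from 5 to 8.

Enumerating some paths:
5 - 4 - 9 - 8: 2.7+7.7+1.2 = 11.6
5 - 9 - 8: 4.8+1.2 = 6
5 - 8: 8.1 = 8.1
5 - 4 - 8: 2.7+6.3 = 9
The minimum is 6 kPa via 5 - 9 - 8.

6 kPa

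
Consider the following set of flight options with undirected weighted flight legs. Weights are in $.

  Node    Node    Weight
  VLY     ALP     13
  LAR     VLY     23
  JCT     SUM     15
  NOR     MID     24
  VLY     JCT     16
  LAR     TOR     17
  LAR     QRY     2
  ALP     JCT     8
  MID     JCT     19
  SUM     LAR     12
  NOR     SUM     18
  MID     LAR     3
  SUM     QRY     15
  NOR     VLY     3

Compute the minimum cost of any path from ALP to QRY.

Shortest distances from ALP:
ALP: 0
JCT: 8  (via ALP)
VLY: 13  (via ALP)
NOR: 16  (via VLY)
SUM: 23  (via JCT)
MID: 27  (via JCT)
LAR: 30  (via MID)
QRY: 32  (via LAR)
Shortest route: ALP–JCT–MID–LAR–QRY = $32.

$32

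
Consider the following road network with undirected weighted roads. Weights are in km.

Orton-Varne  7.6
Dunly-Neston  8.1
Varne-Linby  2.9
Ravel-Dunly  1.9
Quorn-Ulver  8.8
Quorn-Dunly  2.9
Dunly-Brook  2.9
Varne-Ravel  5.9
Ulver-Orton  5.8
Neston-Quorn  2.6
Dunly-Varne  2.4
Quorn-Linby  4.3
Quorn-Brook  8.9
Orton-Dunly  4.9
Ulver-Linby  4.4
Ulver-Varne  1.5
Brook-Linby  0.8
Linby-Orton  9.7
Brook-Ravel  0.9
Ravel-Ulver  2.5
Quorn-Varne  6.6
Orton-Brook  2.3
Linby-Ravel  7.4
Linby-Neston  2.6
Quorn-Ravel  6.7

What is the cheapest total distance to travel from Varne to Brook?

Compare a few routes:
Varne → Ulver → Ravel → Brook: 1.5+2.5+0.9 = 4.9
Varne → Linby → Brook: 2.9+0.8 = 3.7
Varne → Dunly → Ravel → Brook: 2.4+1.9+0.9 = 5.2
Varne → Dunly → Brook: 2.4+2.9 = 5.3
The minimum is 3.7 km via Varne → Linby → Brook.

3.7 km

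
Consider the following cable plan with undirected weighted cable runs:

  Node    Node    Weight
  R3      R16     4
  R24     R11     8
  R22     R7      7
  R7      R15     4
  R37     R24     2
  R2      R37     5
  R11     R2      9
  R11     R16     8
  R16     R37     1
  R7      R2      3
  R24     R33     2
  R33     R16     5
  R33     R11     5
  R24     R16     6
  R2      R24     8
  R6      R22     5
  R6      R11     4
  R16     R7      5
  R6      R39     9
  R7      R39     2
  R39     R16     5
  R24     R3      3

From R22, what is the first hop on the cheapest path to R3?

R7

Enumerating some paths:
R22 - R7 - R16 - R3: 7+5+4 = 16
R22 - R7 - R39 - R16 - R3: 7+2+5+4 = 18
R22 - R7 - R16 - R37 - R24 - R3: 7+5+1+2+3 = 18
Cheapest is R22 - R7 - R16 - R3 at 16.
So from R22 the first move is to R7.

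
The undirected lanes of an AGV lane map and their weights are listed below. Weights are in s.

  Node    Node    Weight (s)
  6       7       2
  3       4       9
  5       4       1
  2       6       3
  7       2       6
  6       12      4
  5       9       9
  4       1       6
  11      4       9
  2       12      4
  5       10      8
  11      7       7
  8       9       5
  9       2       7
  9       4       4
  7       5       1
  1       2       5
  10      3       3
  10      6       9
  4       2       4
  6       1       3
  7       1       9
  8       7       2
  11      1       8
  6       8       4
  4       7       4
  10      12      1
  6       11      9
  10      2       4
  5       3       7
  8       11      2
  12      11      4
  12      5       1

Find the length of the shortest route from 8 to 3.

Running Dijkstra from 8:
8: 0
7: 2  (via 8)
11: 2  (via 8)
5: 3  (via 7)
4: 4  (via 5)
6: 4  (via 8)
12: 4  (via 5)
9: 5  (via 8)
10: 5  (via 12)
1: 7  (via 6)
2: 7  (via 6)
3: 8  (via 10)
Shortest route: 8 → 7 → 5 → 12 → 10 → 3 = 8 s.

8 s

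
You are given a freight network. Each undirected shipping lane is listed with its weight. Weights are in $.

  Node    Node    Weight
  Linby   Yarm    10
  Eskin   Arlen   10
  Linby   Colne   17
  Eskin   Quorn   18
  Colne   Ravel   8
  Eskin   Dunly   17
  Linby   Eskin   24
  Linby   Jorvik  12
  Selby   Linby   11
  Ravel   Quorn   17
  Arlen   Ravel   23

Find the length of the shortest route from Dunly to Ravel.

Settle nodes by increasing distance from Dunly:
Dunly: 0
Eskin: 17  (via Dunly)
Arlen: 27  (via Eskin)
Quorn: 35  (via Eskin)
Linby: 41  (via Eskin)
Ravel: 50  (via Arlen)
Shortest route: Dunly → Eskin → Arlen → Ravel = $50.

$50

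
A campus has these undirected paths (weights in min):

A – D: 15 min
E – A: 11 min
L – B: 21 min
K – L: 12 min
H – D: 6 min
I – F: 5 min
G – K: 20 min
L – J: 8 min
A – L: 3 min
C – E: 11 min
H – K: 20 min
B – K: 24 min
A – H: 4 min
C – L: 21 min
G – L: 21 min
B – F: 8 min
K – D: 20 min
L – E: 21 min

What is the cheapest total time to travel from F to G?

50 min

Candidate routes:
F → B → L → G: 8+21+21 = 50
F → B → L → K → G: 8+21+12+20 = 61
F → B → K → G: 8+24+20 = 52
The minimum is 50 min via F → B → L → G.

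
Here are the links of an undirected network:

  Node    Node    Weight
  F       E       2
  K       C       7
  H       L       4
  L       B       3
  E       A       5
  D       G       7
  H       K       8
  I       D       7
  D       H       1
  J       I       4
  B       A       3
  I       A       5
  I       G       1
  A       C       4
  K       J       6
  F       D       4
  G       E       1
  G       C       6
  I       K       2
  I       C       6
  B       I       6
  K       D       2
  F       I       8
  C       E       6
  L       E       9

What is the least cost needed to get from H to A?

10

Running Dijkstra from H:
H: 0
D: 1  (via H)
K: 3  (via D)
L: 4  (via H)
F: 5  (via D)
I: 5  (via K)
G: 6  (via I)
B: 7  (via L)
E: 7  (via F)
J: 9  (via K)
A: 10  (via I)
Shortest route: H–D–K–I–A = 10.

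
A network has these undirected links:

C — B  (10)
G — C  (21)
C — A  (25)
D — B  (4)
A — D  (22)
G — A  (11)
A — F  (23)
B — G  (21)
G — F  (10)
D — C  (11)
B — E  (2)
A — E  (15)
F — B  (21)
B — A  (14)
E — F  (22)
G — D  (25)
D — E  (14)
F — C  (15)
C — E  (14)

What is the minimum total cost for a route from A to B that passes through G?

Shortest A→G: A–G = 11
Shortest G→B: G–B = 21
Total via G: 11 + 21 = 32.

32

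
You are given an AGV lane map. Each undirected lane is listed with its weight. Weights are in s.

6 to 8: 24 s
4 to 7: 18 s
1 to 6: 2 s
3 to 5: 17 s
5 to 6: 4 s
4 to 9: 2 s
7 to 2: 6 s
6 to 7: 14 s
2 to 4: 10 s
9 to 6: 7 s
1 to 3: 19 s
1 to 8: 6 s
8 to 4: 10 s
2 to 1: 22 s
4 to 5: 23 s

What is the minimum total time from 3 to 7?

Running Dijkstra from 3:
3: 0
5: 17  (via 3)
1: 19  (via 3)
6: 21  (via 5)
8: 25  (via 1)
9: 28  (via 6)
4: 30  (via 9)
7: 35  (via 6)
Shortest route: 3–5–6–7 = 35 s.

35 s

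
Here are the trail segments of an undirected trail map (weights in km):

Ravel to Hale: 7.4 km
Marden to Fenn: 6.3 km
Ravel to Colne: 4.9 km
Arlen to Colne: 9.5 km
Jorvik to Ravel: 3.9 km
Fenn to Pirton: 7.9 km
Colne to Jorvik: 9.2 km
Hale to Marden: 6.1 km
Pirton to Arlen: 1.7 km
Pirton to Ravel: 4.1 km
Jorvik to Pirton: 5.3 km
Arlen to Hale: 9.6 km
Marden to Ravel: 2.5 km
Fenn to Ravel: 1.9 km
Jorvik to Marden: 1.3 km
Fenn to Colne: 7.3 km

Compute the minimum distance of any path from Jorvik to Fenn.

5.7 km

Settle nodes by increasing distance from Jorvik:
Jorvik: 0
Marden: 1.3  (via Jorvik)
Ravel: 3.8  (via Marden)
Pirton: 5.3  (via Jorvik)
Fenn: 5.7  (via Ravel)
Shortest route: Jorvik → Marden → Ravel → Fenn = 5.7 km.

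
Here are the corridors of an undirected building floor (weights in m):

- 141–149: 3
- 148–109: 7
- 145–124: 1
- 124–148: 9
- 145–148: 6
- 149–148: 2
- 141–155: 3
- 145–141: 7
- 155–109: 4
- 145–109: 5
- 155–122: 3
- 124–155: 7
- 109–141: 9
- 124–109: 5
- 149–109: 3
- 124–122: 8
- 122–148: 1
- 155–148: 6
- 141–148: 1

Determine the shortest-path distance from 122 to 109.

Shortest distances from 122:
122: 0
148: 1  (via 122)
141: 2  (via 148)
149: 3  (via 148)
155: 3  (via 122)
109: 6  (via 149)
Shortest route: 122–148–149–109 = 6 m.

6 m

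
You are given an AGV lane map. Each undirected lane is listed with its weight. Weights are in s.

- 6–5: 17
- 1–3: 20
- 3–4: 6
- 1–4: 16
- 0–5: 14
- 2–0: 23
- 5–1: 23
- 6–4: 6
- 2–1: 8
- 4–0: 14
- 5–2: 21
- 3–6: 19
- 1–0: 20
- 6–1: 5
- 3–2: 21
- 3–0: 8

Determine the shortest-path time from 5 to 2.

Compare a few routes:
5 → 2: 21 = 21
5 → 6 → 1 → 2: 17+5+8 = 30
Cheapest is 5 → 2 at 21 s.

21 s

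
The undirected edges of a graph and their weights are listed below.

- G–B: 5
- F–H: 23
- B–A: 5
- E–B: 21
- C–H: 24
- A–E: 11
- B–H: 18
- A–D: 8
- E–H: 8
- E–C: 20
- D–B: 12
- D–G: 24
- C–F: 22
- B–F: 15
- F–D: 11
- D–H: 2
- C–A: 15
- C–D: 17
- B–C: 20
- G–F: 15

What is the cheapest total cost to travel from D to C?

17

Running Dijkstra from D:
D: 0
H: 2  (via D)
A: 8  (via D)
E: 10  (via H)
F: 11  (via D)
B: 12  (via D)
C: 17  (via D)
Shortest route: D → C = 17.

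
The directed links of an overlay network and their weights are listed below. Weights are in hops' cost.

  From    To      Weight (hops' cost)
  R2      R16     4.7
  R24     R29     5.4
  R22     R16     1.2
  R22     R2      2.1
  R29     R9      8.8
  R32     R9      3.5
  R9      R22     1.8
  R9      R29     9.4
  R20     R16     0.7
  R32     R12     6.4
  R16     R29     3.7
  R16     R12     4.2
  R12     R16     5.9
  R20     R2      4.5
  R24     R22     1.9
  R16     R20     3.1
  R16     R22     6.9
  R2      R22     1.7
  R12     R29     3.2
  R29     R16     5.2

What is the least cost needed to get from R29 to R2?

Running Dijkstra from R29:
R29: 0
R16: 5.2  (via R29)
R20: 8.3  (via R16)
R9: 8.8  (via R29)
R12: 9.4  (via R16)
R22: 10.6  (via R9)
R2: 12.7  (via R22)
Shortest route: R29 → R9 → R22 → R2 = 12.7 hops' cost.

12.7 hops' cost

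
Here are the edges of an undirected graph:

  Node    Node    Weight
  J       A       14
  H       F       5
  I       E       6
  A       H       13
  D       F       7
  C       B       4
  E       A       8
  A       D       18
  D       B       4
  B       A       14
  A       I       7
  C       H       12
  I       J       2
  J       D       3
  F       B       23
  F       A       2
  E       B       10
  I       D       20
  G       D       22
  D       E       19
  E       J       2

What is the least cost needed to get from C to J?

11

Compare a few routes:
C - B - D - J: 4+4+3 = 11
C - B - E - J: 4+10+2 = 16
Cheapest is C - B - D - J at 11.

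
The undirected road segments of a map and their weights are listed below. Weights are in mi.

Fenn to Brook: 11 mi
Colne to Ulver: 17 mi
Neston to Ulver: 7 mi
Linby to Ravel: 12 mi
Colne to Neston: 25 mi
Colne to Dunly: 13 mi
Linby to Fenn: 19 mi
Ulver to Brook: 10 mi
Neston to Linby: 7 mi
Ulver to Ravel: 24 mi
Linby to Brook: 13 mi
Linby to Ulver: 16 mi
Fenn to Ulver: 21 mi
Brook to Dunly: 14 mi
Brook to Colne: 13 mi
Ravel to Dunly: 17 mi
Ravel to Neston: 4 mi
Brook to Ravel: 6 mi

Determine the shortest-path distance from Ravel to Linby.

11 mi

Running Dijkstra from Ravel:
Ravel: 0
Neston: 4  (via Ravel)
Brook: 6  (via Ravel)
Ulver: 11  (via Neston)
Linby: 11  (via Neston)
Shortest route: Ravel → Neston → Linby = 11 mi.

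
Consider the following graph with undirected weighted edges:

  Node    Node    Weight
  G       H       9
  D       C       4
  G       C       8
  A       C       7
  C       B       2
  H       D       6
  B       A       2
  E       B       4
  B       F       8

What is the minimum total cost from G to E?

Enumerating some paths:
G–H–D–C–B–E: 9+6+4+2+4 = 25
G–C–B–E: 8+2+4 = 14
G–C–A–B–E: 8+7+2+4 = 21
G–H–D–C–A–B–E: 9+6+4+7+2+4 = 32
Cheapest is G–C–B–E at 14.

14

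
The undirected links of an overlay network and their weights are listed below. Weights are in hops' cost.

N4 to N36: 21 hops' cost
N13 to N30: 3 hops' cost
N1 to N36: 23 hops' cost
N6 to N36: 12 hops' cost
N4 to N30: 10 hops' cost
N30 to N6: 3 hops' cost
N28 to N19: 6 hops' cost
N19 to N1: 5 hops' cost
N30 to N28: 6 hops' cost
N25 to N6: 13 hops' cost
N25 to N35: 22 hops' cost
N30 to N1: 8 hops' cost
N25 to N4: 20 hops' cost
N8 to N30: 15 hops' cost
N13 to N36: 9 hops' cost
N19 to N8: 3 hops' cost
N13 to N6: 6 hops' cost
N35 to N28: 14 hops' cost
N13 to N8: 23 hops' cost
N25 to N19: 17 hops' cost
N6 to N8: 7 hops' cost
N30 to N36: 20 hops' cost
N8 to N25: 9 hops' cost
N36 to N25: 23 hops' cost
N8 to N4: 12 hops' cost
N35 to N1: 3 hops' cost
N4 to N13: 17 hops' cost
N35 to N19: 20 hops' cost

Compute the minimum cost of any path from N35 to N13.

Compare a few routes:
N35 - N1 - N30 - N13: 3+8+3 = 14
N35 - N28 - N30 - N13: 14+6+3 = 23
N35 - N1 - N30 - N6 - N13: 3+8+3+6 = 20
N35 - N1 - N19 - N28 - N30 - N13: 3+5+6+6+3 = 23
The minimum is 14 hops' cost via N35 - N1 - N30 - N13.

14 hops' cost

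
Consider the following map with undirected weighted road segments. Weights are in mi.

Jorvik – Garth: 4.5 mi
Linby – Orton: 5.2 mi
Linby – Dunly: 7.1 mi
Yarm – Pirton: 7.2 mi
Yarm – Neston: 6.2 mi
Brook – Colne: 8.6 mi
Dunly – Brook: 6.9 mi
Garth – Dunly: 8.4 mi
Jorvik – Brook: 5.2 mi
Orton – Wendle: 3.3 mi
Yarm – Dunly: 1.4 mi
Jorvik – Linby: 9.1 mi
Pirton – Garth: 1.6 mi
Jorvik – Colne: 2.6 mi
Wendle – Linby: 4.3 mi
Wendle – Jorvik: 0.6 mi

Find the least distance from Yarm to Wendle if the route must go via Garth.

13.9 mi

Shortest Yarm→Garth: Yarm → Pirton → Garth = 8.8
Shortest Garth→Wendle: Garth → Jorvik → Wendle = 5.1
Total via Garth: 8.8 + 5.1 = 13.9 mi.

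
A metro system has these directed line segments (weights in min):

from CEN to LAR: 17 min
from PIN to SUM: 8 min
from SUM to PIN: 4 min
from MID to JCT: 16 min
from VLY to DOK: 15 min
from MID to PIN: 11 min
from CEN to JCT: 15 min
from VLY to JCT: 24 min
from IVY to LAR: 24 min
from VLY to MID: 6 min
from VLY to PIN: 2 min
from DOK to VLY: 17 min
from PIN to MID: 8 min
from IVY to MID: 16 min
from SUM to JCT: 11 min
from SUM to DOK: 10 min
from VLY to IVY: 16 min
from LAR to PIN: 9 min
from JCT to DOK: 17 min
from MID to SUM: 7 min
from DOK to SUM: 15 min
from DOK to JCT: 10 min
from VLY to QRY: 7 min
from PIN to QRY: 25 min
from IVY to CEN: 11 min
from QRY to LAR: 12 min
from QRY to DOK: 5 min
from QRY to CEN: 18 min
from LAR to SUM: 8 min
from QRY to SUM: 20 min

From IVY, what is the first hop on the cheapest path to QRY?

MID

Enumerating some paths:
IVY → MID → SUM → DOK → VLY → QRY: 16+7+10+17+7 = 57
IVY → MID → PIN → QRY: 16+11+25 = 52
IVY → LAR → SUM → PIN → QRY: 24+8+4+25 = 61
IVY → LAR → PIN → QRY: 24+9+25 = 58
Cheapest is IVY → MID → PIN → QRY at 52 min.
So from IVY the first move is to MID.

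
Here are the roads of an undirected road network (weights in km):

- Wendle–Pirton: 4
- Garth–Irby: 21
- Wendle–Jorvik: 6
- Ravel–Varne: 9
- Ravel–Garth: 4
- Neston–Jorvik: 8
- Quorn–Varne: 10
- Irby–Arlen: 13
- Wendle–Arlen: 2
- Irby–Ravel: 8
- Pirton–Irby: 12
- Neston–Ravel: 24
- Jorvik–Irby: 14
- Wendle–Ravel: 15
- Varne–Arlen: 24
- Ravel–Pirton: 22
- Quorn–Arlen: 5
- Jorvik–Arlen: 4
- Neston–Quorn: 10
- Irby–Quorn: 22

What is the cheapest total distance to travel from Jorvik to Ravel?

Enumerating some paths:
Jorvik - Arlen - Quorn - Varne - Ravel: 4+5+10+9 = 28
Jorvik - Wendle - Ravel: 6+15 = 21
Jorvik - Irby - Ravel: 14+8 = 22
Jorvik - Arlen - Irby - Ravel: 4+13+8 = 25
The minimum is 21 km via Jorvik - Wendle - Ravel.

21 km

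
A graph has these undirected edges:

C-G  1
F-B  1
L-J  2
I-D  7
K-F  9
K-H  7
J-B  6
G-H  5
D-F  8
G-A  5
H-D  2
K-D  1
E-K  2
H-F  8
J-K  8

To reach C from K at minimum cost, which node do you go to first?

D

Compare a few routes:
K–D–H–G–C: 1+2+5+1 = 9
K–H–G–C: 7+5+1 = 13
Cheapest is K–D–H–G–C at 9.
So from K the first move is to D.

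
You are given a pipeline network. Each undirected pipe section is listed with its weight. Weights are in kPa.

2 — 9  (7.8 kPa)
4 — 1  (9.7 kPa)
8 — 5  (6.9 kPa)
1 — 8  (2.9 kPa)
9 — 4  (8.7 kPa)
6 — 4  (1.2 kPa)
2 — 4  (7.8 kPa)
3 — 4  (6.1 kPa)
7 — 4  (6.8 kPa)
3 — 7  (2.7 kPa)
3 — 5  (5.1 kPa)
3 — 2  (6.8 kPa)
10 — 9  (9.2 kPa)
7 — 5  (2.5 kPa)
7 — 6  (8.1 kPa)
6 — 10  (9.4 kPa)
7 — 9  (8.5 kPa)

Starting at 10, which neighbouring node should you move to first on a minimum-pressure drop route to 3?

6

Enumerating some paths:
10 → 6 → 4 → 7 → 3: 9.4+1.2+6.8+2.7 = 20.1
10 → 6 → 4 → 3: 9.4+1.2+6.1 = 16.7
10 → 6 → 7 → 3: 9.4+8.1+2.7 = 20.2
The minimum is 16.7 kPa via 10 → 6 → 4 → 3.
So from 10 the first move is to 6.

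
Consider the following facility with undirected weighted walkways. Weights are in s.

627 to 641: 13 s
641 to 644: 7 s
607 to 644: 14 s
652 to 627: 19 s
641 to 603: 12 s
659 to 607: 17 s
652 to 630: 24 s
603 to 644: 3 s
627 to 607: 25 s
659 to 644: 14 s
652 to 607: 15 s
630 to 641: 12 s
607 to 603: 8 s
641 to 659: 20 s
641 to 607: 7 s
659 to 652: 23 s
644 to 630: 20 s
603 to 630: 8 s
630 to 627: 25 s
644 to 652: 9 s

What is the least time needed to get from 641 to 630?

12 s

Running Dijkstra from 641:
641: 0
607: 7  (via 641)
644: 7  (via 641)
603: 10  (via 644)
630: 12  (via 641)
Shortest route: 641 → 630 = 12 s.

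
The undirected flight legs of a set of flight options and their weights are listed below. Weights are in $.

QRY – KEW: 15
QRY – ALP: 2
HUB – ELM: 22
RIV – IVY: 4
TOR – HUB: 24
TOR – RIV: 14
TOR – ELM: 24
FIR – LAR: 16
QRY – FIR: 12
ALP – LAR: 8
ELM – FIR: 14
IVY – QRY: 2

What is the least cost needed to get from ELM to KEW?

$41

Enumerating some paths:
ELM → TOR → RIV → IVY → QRY → KEW: 24+14+4+2+15 = 59
ELM → FIR → QRY → KEW: 14+12+15 = 41
ELM → FIR → LAR → ALP → QRY → KEW: 14+16+8+2+15 = 55
Cheapest is ELM → FIR → QRY → KEW at $41.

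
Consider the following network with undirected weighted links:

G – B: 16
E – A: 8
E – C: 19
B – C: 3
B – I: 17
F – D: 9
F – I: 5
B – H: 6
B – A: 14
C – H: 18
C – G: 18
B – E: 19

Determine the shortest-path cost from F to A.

36

Settle nodes by increasing distance from F:
F: 0
I: 5  (via F)
D: 9  (via F)
B: 22  (via I)
C: 25  (via B)
H: 28  (via B)
A: 36  (via B)
Shortest route: F → I → B → A = 36.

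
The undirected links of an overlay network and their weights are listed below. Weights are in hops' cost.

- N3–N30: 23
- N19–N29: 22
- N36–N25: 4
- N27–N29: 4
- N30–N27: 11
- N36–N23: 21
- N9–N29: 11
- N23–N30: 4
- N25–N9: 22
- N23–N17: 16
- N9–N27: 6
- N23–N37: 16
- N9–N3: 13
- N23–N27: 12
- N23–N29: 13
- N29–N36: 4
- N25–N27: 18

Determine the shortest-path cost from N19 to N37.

Shortest distances from N19:
N19: 0
N29: 22  (via N19)
N36: 26  (via N29)
N27: 26  (via N29)
N25: 30  (via N36)
N9: 32  (via N27)
N23: 35  (via N29)
N30: 37  (via N27)
N3: 45  (via N9)
N17: 51  (via N23)
N37: 51  (via N23)
Shortest route: N19 → N29 → N23 → N37 = 51 hops' cost.

51 hops' cost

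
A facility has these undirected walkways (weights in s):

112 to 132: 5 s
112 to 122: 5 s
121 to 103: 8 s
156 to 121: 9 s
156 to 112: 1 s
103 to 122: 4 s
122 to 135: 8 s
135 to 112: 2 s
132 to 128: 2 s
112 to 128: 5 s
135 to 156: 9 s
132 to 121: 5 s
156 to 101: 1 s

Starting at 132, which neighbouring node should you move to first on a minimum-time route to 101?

Enumerating some paths:
132 → 112 → 135 → 156 → 101: 5+2+9+1 = 17
132 → 112 → 156 → 101: 5+1+1 = 7
132 → 128 → 112 → 156 → 101: 2+5+1+1 = 9
132 → 121 → 156 → 101: 5+9+1 = 15
Cheapest is 132 → 112 → 156 → 101 at 7 s.
So from 132 the first move is to 112.

112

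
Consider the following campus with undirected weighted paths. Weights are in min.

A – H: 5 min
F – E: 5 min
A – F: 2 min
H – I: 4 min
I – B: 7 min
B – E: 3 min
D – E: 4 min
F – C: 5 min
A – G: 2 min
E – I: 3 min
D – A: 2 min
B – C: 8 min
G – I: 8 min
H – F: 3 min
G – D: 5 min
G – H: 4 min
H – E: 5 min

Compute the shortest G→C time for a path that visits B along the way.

19 min

Best G to B: G–A–D–E–B costing 11
Best B to C: B–C costing 8
Total via B: 11 + 8 = 19 min.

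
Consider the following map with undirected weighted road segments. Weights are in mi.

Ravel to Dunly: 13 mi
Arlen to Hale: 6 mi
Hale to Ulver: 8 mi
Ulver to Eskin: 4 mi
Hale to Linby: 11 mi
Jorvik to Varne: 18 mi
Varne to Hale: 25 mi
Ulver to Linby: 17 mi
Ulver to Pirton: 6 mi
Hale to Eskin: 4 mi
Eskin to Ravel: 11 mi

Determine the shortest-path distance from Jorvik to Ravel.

Compare a few routes:
Jorvik → Varne → Hale → Ulver → Eskin → Ravel: 18+25+8+4+11 = 66
Jorvik → Varne → Hale → Eskin → Ravel: 18+25+4+11 = 58
The minimum is 58 mi via Jorvik → Varne → Hale → Eskin → Ravel.

58 mi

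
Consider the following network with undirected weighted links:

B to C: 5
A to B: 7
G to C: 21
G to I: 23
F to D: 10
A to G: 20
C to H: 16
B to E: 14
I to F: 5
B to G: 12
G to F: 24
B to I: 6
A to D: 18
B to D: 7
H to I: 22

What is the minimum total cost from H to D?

28

Running Dijkstra from H:
H: 0
C: 16  (via H)
B: 21  (via C)
I: 22  (via H)
F: 27  (via I)
A: 28  (via B)
D: 28  (via B)
Shortest route: H → C → B → D = 28.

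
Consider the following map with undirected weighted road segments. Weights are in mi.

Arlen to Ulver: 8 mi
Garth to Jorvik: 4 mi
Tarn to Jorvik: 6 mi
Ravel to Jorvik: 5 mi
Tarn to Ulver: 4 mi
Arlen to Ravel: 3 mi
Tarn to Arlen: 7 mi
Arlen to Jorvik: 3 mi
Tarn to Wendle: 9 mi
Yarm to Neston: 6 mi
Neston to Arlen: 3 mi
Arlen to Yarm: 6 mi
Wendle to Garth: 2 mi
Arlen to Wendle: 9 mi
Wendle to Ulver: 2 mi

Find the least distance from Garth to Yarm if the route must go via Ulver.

Best Garth to Ulver: Garth–Wendle–Ulver costing 4
Best Ulver to Yarm: Ulver–Arlen–Yarm costing 14
Total via Ulver: 4 + 14 = 18 mi.

18 mi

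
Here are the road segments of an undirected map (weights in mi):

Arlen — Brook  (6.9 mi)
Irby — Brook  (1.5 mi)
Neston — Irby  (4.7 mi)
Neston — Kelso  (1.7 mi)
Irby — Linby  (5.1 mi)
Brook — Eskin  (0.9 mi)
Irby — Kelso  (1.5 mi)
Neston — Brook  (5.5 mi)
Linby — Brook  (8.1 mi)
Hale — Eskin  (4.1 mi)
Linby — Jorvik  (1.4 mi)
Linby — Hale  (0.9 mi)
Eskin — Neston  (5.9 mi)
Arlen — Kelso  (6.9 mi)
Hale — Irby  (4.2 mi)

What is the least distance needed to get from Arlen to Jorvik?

14.2 mi

Shortest distances from Arlen:
Arlen: 0
Kelso: 6.9  (via Arlen)
Brook: 6.9  (via Arlen)
Eskin: 7.8  (via Brook)
Irby: 8.4  (via Kelso)
Neston: 8.6  (via Kelso)
Hale: 11.9  (via Eskin)
Linby: 12.8  (via Hale)
Jorvik: 14.2  (via Linby)
Shortest route: Arlen → Brook → Eskin → Hale → Linby → Jorvik = 14.2 mi.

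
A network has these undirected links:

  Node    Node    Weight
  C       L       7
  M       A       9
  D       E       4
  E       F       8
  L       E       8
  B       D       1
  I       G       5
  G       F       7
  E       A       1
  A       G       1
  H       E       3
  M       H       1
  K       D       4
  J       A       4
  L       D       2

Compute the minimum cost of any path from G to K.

Compare a few routes:
G - A - E - D - K: 1+1+4+4 = 10
G - A - E - L - D - K: 1+1+8+2+4 = 16
G - A - M - H - E - D - K: 1+9+1+3+4+4 = 22
Cheapest is G - A - E - D - K at 10.

10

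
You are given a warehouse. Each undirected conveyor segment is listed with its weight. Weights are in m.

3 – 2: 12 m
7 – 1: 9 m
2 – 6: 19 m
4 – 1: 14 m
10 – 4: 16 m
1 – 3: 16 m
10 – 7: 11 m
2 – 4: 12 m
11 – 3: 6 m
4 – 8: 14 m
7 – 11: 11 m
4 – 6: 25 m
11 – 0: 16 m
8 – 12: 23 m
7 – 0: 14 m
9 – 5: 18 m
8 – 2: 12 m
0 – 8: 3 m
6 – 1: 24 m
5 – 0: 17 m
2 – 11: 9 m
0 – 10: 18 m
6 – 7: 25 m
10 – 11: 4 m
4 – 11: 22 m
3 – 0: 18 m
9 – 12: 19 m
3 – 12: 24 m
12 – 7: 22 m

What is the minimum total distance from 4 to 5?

34 m

Shortest distances from 4:
4: 0
2: 12  (via 4)
1: 14  (via 4)
8: 14  (via 4)
10: 16  (via 4)
0: 17  (via 8)
11: 20  (via 10)
7: 23  (via 1)
3: 24  (via 2)
6: 25  (via 4)
5: 34  (via 0)
Shortest route: 4–8–0–5 = 34 m.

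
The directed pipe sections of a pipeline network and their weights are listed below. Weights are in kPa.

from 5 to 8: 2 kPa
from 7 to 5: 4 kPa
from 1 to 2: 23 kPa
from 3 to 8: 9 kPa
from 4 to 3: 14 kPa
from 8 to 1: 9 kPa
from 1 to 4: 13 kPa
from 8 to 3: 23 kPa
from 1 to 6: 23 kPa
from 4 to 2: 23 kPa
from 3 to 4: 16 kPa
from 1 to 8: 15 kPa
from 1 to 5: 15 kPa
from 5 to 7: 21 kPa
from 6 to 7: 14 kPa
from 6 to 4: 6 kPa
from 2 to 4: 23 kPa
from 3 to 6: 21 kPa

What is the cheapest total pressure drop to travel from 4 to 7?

Enumerating some paths:
4–3–6–7: 14+21+14 = 49
4–3–8–1–5–7: 14+9+9+15+21 = 68
Cheapest is 4–3–6–7 at 49 kPa.

49 kPa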